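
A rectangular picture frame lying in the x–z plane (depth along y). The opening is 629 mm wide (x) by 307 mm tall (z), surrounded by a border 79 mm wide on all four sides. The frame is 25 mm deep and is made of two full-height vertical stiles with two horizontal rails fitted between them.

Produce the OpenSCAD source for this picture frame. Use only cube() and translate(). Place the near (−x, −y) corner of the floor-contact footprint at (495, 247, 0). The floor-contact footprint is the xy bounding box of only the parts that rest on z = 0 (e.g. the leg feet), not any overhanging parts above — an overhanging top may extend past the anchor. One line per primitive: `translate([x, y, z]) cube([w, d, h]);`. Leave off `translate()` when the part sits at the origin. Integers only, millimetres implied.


translate([495, 247, 0]) cube([79, 25, 465]);
translate([1203, 247, 0]) cube([79, 25, 465]);
translate([574, 247, 0]) cube([629, 25, 79]);
translate([574, 247, 386]) cube([629, 25, 79]);


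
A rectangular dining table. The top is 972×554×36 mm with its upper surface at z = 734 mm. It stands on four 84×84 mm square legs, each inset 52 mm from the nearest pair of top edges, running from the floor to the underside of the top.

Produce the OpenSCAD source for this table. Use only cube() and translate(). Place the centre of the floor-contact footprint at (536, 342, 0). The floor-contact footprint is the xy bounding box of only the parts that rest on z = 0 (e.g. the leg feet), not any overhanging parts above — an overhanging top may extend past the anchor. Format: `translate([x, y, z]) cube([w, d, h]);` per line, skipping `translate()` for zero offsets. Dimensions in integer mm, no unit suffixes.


translate([50, 65, 698]) cube([972, 554, 36]);
translate([102, 117, 0]) cube([84, 84, 698]);
translate([886, 117, 0]) cube([84, 84, 698]);
translate([102, 483, 0]) cube([84, 84, 698]);
translate([886, 483, 0]) cube([84, 84, 698]);


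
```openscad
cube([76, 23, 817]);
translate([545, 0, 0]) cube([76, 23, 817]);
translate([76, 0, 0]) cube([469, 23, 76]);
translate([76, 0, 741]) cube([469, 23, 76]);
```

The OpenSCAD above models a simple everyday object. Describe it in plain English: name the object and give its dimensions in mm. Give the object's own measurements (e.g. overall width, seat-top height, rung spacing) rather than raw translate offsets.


A rectangular picture frame lying in the x–z plane (depth along y). The opening is 469 mm wide (x) by 665 mm tall (z), surrounded by a border 76 mm wide on all four sides. The frame is 23 mm deep and is made of two full-height vertical stiles with two horizontal rails fitted between them.


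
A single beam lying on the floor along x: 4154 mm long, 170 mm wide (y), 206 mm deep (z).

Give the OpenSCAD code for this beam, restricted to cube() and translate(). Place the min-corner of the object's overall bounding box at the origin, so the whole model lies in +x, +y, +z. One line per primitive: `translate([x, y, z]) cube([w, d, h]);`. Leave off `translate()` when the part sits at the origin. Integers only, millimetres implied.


cube([4154, 170, 206]);


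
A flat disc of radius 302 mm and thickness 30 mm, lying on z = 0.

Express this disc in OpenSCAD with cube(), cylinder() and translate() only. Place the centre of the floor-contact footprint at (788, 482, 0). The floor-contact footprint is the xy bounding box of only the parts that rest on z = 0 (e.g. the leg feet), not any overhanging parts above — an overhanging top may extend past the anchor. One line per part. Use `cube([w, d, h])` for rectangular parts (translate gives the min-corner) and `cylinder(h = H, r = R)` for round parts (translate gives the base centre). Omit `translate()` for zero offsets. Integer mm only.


translate([788, 482, 0]) cylinder(h = 30, r = 302);


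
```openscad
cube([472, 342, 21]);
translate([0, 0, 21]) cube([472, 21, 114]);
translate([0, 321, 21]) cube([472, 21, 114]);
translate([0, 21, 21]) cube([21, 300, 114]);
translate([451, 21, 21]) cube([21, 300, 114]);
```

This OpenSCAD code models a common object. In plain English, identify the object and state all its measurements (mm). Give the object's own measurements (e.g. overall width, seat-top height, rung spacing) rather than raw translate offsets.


An open-topped rectangular box: outside dimensions 472×342×135 mm, with a uniform wall and base thickness of 21 mm. The base is a full 472×342 slab on the floor; four walls sit on top of the base. The front and back walls (the −y and +y sides) span the full width; the two side walls fit between them.


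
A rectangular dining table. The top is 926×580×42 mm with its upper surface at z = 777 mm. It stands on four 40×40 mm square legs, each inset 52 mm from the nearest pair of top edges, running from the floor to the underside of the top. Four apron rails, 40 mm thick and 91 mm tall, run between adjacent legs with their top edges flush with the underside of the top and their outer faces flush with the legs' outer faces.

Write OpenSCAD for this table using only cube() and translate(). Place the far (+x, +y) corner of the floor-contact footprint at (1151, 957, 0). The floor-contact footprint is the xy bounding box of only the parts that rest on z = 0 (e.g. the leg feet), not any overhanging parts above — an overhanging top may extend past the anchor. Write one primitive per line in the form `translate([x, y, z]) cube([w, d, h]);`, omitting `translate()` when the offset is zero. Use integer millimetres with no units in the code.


// leg_h = 777 - 42 = 735
// apron z = 735 - 91 = 644
translate([277, 429, 735]) cube([926, 580, 42]);
translate([329, 481, 0]) cube([40, 40, 735]);
translate([1111, 481, 0]) cube([40, 40, 735]);
translate([329, 917, 0]) cube([40, 40, 735]);
translate([1111, 917, 0]) cube([40, 40, 735]);
translate([369, 481, 644]) cube([742, 40, 91]);
translate([369, 917, 644]) cube([742, 40, 91]);
translate([329, 521, 644]) cube([40, 396, 91]);
translate([1111, 521, 644]) cube([40, 396, 91]);


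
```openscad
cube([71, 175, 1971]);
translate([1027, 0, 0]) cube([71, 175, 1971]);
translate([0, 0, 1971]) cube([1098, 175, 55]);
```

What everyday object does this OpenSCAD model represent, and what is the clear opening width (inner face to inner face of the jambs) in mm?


A door frame. The clear opening width is 956 mm.

Two 1971 mm tall posts with a header on top — a door frame. The left jamb is 71 mm wide at x = 0; the right jamb starts at x = 1027. The clear opening is 1027 − 71 = 956 mm.


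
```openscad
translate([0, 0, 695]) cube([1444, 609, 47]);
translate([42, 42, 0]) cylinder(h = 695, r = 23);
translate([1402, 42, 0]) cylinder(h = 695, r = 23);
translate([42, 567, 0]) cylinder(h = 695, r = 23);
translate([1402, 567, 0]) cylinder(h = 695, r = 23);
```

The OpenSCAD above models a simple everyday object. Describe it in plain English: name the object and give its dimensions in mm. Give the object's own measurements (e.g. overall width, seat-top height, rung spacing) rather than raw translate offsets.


A rectangular dining table. The top is 1444×609×47 mm with its upper surface at z = 742 mm. It stands on four round legs of 46 mm diameter, each leg's bounding box inset 19 mm from the nearest pair of top edges, running from the floor to the underside of the top.


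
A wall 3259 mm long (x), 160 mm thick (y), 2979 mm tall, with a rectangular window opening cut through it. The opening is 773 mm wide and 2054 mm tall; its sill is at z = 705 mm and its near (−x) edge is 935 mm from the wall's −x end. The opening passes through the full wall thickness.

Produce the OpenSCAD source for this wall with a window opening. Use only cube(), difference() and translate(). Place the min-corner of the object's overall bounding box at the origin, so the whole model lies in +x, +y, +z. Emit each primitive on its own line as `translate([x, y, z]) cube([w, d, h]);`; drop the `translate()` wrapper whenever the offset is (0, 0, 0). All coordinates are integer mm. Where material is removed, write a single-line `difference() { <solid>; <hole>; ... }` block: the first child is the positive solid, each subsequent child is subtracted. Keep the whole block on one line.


difference() { cube([3259, 160, 2979]); translate([935, 0, 705]) cube([773, 160, 2054]); }


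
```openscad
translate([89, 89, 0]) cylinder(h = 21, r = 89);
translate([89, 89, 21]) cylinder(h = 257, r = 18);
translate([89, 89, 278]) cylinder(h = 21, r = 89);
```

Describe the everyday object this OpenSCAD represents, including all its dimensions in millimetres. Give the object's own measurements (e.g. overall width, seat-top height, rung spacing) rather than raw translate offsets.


A spool: two coaxial disc flanges of radius 89 mm and thickness 21 mm, joined by a core cylinder of radius 18 mm and height 257 mm. The lower flange rests on z = 0 and the three cylinders share a vertical axis.


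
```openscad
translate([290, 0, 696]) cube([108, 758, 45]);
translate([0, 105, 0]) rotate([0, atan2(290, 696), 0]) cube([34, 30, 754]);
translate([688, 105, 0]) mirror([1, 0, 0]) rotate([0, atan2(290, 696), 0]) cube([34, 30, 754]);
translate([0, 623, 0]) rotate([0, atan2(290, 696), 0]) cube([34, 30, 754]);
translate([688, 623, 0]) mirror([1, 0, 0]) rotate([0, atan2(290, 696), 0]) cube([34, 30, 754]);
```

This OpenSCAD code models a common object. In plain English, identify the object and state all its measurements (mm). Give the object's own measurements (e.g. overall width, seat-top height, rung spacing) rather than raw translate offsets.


A sawhorse. A 108×758×45 mm beam (x, y, z) sits on two A-frame leg pairs. Each pair is two raked legs of 34×30 mm section (30 mm along y) splaying symmetrically in x. Each leg rises 696 mm vertically over 290 mm of horizontal reach and is 754 mm long along its own axis. Every leg's outer bottom edge rests on the floor and its outer top edge meets a bottom edge of the beam — the left legs (tilting toward +x) meet the beam's −x bottom edge, the right legs (their mirror images, tilting toward −x) meet its +x bottom edge — so the leg tops tuck under the beam, the beam's underside is 696 mm above the floor, and the feet are 688 mm apart outside-to-outside with the beam centred between them. The two leg pairs are set in 105 mm from either end of the beam.


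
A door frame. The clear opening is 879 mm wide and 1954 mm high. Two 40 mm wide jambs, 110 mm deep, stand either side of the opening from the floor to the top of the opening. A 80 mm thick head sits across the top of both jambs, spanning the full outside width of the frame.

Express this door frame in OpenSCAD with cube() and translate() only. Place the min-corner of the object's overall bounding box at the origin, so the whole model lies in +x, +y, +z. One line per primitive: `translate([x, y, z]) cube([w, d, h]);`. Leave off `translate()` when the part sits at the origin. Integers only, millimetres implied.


cube([40, 110, 1954]);
translate([919, 0, 0]) cube([40, 110, 1954]);
translate([0, 0, 1954]) cube([959, 110, 80]);


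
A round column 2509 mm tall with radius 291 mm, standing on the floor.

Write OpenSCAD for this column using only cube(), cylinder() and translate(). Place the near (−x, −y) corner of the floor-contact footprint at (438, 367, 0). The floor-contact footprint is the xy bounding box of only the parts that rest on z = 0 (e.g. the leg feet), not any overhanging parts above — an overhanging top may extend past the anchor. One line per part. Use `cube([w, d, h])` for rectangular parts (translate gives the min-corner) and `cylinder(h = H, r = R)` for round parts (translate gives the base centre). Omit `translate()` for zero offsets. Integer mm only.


translate([729, 658, 0]) cylinder(h = 2509, r = 291);


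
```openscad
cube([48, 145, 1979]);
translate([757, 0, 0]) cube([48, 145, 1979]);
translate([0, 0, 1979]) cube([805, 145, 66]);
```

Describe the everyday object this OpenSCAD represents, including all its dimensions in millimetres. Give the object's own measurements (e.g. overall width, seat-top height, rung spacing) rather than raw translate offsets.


A door frame. The clear opening is 709 mm wide and 1979 mm high. Two 48 mm wide jambs, 145 mm deep, stand either side of the opening from the floor to the top of the opening. A 66 mm thick head sits across the top of both jambs, spanning the full outside width of the frame.


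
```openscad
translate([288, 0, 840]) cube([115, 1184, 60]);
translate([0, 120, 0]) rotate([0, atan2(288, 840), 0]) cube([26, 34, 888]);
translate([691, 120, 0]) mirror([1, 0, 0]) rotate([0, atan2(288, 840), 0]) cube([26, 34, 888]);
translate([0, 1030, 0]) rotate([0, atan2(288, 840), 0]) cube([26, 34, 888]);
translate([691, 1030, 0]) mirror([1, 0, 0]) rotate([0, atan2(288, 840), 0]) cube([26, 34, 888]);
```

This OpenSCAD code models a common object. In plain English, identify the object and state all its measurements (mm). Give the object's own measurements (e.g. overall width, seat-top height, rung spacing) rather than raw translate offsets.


A sawhorse. A 115×1184×60 mm beam (x, y, z) sits on two A-frame leg pairs. Each pair is two raked legs of 26×34 mm section (34 mm along y) splaying symmetrically in x. Each leg rises 840 mm vertically over 288 mm of horizontal reach and is 888 mm long along its own axis. Every leg's outer bottom edge rests on the floor and its outer top edge meets a bottom edge of the beam — the left legs (tilting toward +x) meet the beam's −x bottom edge, the right legs (their mirror images, tilting toward −x) meet its +x bottom edge — so the leg tops tuck under the beam, the beam's underside is 840 mm above the floor, and the feet are 691 mm apart outside-to-outside with the beam centred between them. The two leg pairs are set in 120 mm from either end of the beam.


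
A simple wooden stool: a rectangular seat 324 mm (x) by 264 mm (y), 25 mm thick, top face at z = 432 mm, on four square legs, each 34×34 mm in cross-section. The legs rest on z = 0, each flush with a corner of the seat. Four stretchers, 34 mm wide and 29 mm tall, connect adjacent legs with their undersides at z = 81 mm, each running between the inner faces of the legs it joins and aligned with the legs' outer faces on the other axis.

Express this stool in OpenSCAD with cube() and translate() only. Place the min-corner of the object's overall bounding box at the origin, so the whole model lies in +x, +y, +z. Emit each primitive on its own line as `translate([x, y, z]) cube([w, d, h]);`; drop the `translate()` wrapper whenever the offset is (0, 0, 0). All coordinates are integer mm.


translate([0, 0, 407]) cube([324, 264, 25]);
cube([34, 34, 407]);
translate([290, 0, 0]) cube([34, 34, 407]);
translate([0, 230, 0]) cube([34, 34, 407]);
translate([290, 230, 0]) cube([34, 34, 407]);
translate([34, 0, 81]) cube([256, 34, 29]);
translate([34, 230, 81]) cube([256, 34, 29]);
translate([0, 34, 81]) cube([34, 196, 29]);
translate([290, 34, 81]) cube([34, 196, 29]);


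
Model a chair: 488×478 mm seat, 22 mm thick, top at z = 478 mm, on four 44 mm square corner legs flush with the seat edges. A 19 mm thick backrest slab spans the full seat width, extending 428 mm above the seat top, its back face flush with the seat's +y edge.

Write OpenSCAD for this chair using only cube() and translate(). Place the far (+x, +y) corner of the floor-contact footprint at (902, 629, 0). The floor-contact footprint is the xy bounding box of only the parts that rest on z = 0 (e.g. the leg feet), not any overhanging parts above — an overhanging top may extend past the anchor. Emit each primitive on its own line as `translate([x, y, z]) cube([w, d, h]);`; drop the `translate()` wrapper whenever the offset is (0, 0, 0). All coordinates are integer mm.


translate([414, 151, 456]) cube([488, 478, 22]);
translate([414, 151, 0]) cube([44, 44, 456]);
translate([858, 151, 0]) cube([44, 44, 456]);
translate([414, 585, 0]) cube([44, 44, 456]);
translate([858, 585, 0]) cube([44, 44, 456]);
translate([414, 610, 478]) cube([488, 19, 428]);


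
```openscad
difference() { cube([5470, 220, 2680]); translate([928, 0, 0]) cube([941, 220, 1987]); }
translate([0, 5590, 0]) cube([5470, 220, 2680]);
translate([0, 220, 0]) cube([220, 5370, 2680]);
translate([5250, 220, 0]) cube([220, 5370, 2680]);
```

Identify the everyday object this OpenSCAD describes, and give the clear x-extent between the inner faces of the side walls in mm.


A single room. The interior width is 5030 mm.

Four walls enclosing a rectangle with a door in the front wall — a room. Outside width 5470 minus two 220 mm walls gives 5030 mm.


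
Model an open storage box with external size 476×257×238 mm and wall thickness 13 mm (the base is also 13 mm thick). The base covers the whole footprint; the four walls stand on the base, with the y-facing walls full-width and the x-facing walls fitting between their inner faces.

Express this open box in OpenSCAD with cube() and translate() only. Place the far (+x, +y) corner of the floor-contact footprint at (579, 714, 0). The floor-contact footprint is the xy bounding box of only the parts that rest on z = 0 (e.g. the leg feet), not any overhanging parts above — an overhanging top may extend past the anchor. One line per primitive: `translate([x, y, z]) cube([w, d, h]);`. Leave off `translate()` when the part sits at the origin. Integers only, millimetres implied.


translate([103, 457, 0]) cube([476, 257, 13]);
translate([103, 457, 13]) cube([476, 13, 225]);
translate([103, 701, 13]) cube([476, 13, 225]);
translate([103, 470, 13]) cube([13, 231, 225]);
translate([566, 470, 13]) cube([13, 231, 225]);


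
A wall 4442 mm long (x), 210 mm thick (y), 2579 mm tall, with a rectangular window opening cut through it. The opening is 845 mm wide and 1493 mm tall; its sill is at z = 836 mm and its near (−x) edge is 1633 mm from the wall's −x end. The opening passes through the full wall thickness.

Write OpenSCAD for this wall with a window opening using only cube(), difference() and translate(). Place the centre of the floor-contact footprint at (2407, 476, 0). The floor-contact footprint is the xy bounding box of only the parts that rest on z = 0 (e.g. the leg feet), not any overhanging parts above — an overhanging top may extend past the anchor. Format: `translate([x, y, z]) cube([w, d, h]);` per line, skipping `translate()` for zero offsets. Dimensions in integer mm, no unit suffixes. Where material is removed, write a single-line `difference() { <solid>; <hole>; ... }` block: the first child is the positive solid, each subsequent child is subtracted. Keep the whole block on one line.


difference() { translate([186, 371, 0]) cube([4442, 210, 2579]); translate([1819, 371, 836]) cube([845, 210, 1493]); }


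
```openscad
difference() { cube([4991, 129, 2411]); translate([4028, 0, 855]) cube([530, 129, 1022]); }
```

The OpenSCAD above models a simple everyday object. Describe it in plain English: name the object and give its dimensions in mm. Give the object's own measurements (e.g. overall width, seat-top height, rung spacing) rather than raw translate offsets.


A wall 4991 mm long (x), 129 mm thick (y), 2411 mm tall, with a rectangular window opening cut through it. The opening is 530 mm wide and 1022 mm tall; its sill is at z = 855 mm and its near (−x) edge is 4028 mm from the wall's −x end. The opening passes through the full wall thickness.


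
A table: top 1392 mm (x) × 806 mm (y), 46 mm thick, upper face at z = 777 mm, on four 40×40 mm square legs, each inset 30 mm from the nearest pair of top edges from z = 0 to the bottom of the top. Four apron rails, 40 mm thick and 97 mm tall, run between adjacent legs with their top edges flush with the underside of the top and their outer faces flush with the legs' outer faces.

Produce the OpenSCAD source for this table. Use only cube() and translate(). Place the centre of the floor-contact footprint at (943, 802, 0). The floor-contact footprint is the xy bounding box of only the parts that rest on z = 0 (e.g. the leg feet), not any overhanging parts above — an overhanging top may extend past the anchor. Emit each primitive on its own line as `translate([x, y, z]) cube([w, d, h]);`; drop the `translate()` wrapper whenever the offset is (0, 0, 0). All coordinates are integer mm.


translate([247, 399, 731]) cube([1392, 806, 46]);
translate([277, 429, 0]) cube([40, 40, 731]);
translate([1569, 429, 0]) cube([40, 40, 731]);
translate([277, 1135, 0]) cube([40, 40, 731]);
translate([1569, 1135, 0]) cube([40, 40, 731]);
translate([317, 429, 634]) cube([1252, 40, 97]);
translate([317, 1135, 634]) cube([1252, 40, 97]);
translate([277, 469, 634]) cube([40, 666, 97]);
translate([1569, 469, 634]) cube([40, 666, 97]);


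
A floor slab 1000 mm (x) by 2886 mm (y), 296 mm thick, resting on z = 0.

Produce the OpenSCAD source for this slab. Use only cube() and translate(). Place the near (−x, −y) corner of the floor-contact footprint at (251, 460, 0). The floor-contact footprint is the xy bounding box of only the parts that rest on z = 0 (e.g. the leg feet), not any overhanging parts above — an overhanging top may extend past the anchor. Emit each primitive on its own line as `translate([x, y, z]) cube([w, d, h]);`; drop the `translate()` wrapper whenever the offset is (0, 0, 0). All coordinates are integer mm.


translate([251, 460, 0]) cube([1000, 2886, 296]);


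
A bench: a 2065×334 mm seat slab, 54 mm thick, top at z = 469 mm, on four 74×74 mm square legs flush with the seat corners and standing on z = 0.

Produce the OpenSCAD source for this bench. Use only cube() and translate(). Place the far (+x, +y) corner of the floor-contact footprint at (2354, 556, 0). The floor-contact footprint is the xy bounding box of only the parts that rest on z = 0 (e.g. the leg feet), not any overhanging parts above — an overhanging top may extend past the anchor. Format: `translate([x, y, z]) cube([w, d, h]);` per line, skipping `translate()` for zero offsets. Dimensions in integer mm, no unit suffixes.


translate([289, 222, 415]) cube([2065, 334, 54]);
translate([289, 222, 0]) cube([74, 74, 415]);
translate([289, 482, 0]) cube([74, 74, 415]);
translate([2280, 222, 0]) cube([74, 74, 415]);
translate([2280, 482, 0]) cube([74, 74, 415]);


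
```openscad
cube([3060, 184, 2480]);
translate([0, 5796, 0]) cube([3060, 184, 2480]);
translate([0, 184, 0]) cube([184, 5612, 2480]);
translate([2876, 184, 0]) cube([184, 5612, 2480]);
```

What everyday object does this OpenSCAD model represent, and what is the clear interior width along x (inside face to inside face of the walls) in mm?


A house (or room) frame. The interior width is 2692 mm.

Four 2480 mm walls enclosing a rectangle with no floor or roof — a room or house frame. Outside width is 3060 mm and wall thickness is 184 mm, so the interior width is 3060 − 2 × 184 = 2692 mm.


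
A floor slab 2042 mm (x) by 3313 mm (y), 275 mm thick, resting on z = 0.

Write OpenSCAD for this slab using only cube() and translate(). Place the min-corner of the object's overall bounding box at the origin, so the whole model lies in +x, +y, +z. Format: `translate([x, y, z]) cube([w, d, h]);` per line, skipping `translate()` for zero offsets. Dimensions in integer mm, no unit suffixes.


cube([2042, 3313, 275]);


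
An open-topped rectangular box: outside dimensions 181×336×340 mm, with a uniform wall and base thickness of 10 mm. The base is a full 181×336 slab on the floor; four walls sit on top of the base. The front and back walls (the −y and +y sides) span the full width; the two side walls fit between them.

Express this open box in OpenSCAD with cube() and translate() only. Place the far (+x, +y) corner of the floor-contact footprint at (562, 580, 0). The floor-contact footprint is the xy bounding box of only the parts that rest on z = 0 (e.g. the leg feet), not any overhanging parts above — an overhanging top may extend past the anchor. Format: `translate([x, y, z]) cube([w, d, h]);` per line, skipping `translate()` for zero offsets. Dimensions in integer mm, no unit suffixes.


translate([381, 244, 0]) cube([181, 336, 10]);
translate([381, 244, 10]) cube([181, 10, 330]);
translate([381, 570, 10]) cube([181, 10, 330]);
translate([381, 254, 10]) cube([10, 316, 330]);
translate([552, 254, 10]) cube([10, 316, 330]);


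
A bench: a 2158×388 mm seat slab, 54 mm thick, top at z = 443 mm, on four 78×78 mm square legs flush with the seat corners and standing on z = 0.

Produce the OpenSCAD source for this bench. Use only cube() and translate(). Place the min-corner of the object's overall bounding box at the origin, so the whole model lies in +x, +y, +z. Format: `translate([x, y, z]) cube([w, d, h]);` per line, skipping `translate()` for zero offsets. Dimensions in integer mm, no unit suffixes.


// leg_h = 443 − 54 = 389
translate([0, 0, 389]) cube([2158, 388, 54]);
cube([78, 78, 389]);
translate([0, 310, 0]) cube([78, 78, 389]);
translate([2080, 0, 0]) cube([78, 78, 389]);
translate([2080, 310, 0]) cube([78, 78, 389]);


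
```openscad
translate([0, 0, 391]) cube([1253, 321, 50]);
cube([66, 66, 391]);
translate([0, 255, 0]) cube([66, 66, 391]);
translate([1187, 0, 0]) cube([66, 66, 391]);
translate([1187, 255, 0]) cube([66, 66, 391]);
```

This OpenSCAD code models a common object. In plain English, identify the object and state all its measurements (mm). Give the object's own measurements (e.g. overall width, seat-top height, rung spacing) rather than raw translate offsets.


A bench: a 1253×321 mm seat slab, 50 mm thick, top at z = 441 mm, on four 66×66 mm square legs flush with the seat corners and standing on z = 0.


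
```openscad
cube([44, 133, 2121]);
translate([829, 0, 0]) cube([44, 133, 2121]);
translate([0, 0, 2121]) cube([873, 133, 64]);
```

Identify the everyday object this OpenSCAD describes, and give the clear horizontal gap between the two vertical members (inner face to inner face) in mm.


A door frame. The clear opening width is 785 mm.

Two 2121 mm tall posts with a header on top — a door frame. The left jamb is 44 mm wide at x = 0; the right jamb starts at x = 829. The clear opening is 829 − 44 = 785 mm.


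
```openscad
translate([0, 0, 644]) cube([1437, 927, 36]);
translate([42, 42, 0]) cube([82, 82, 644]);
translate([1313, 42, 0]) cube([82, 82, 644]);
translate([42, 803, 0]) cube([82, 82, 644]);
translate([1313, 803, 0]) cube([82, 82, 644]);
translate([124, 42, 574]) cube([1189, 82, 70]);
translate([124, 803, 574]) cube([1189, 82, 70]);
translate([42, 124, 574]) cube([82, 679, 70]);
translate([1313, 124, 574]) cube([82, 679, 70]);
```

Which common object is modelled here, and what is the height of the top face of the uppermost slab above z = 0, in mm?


A table. The table height is 680 mm.

A 1437×927×36 slab sits at z = 644 on four 82 mm square posts — a table. The top surface is at 644 + 36 = 680 mm.


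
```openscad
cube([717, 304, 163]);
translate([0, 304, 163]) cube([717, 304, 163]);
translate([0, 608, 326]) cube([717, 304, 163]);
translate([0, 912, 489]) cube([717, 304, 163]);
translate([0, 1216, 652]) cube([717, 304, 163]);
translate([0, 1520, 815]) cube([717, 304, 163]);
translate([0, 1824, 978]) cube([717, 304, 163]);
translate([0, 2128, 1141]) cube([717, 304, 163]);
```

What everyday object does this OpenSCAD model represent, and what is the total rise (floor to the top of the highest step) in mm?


A staircase. The total rise is 1304 mm.

8 identical blocks, each offset up and back from the previous — a staircase. Each step is 163 mm tall and there are 8 of them, so the total rise is 8 × 163 = 1304 mm.


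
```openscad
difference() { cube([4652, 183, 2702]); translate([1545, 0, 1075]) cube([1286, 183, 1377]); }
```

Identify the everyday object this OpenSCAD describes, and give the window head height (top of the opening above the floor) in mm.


A wall with a window opening. The window head height is 2452 mm.

A wall with a rectangular opening subtracted — a window. Sill at z = 1075, opening 1377 mm tall, so the head is at 1075 + 1377 = 2452 mm.


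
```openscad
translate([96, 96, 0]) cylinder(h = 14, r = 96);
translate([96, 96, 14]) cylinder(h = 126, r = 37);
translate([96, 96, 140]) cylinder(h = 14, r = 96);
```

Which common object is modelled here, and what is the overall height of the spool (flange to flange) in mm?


A spool. The overall height is 154 mm.

Three coaxial cylinders, large–small–large — a spool. Two 14 mm flanges and a 126 mm core give 14 + 126 + 14 = 154 mm.


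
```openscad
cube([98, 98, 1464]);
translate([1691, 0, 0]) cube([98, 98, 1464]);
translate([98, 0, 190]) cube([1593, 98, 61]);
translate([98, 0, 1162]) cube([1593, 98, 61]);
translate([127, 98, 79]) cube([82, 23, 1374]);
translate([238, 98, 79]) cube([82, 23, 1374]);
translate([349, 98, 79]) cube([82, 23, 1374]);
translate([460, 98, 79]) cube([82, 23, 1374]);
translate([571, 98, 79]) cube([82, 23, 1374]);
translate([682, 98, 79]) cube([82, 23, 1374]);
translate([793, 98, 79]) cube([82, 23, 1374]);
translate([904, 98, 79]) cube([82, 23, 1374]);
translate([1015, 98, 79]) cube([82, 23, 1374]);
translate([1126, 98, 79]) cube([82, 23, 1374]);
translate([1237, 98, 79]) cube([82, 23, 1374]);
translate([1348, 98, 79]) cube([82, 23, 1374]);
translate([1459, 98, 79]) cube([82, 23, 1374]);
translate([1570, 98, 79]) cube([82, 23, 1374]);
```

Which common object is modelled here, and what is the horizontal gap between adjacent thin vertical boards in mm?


A fence section. The picket gap is 29 mm.

Two posts, two rails, 14 pickets — a fence section. Span 1593 mm holds 14 pickets of 82 mm with 15 equal gaps: ⌊(1593 − 14·82) / 15⌋ = 29 mm.


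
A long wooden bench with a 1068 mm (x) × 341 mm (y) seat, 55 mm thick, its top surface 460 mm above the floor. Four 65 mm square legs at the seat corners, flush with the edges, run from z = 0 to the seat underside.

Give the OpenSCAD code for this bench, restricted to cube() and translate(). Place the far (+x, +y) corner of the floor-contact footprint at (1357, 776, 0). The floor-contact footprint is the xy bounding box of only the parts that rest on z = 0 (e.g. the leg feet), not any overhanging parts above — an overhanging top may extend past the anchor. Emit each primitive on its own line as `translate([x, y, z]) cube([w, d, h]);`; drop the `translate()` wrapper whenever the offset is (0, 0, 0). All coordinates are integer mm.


// leg_h = 460 − 55 = 405
translate([289, 435, 405]) cube([1068, 341, 55]);
translate([289, 435, 0]) cube([65, 65, 405]);
translate([289, 711, 0]) cube([65, 65, 405]);
translate([1292, 435, 0]) cube([65, 65, 405]);
translate([1292, 711, 0]) cube([65, 65, 405]);


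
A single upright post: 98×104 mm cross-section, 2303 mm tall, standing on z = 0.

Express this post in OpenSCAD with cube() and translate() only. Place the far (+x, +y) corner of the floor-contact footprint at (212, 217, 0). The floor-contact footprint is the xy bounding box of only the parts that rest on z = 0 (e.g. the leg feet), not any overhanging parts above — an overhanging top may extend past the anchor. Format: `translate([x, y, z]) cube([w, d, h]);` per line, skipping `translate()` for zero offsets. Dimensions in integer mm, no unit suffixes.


translate([114, 113, 0]) cube([98, 104, 2303]);


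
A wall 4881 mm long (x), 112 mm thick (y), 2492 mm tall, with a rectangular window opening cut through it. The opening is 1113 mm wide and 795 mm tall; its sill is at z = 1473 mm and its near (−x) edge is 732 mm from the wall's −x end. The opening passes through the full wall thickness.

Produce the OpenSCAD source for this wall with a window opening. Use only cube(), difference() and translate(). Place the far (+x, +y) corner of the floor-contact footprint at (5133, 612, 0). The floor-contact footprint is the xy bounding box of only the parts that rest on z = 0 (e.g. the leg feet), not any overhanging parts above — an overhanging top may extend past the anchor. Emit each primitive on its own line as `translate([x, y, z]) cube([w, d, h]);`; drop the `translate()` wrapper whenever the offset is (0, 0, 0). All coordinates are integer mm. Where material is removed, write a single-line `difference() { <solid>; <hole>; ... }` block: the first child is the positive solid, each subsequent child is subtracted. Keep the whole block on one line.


difference() { translate([252, 500, 0]) cube([4881, 112, 2492]); translate([984, 500, 1473]) cube([1113, 112, 795]); }


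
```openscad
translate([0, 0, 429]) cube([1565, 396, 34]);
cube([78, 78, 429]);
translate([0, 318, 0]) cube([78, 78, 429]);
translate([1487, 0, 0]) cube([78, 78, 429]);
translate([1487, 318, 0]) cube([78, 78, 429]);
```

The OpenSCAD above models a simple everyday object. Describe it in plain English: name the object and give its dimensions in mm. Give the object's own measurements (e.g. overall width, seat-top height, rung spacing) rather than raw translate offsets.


A long wooden bench with a 1565 mm (x) × 396 mm (y) seat, 34 mm thick, its top surface 463 mm above the floor. Four 78 mm square legs at the seat corners, flush with the edges, run from z = 0 to the seat underside.


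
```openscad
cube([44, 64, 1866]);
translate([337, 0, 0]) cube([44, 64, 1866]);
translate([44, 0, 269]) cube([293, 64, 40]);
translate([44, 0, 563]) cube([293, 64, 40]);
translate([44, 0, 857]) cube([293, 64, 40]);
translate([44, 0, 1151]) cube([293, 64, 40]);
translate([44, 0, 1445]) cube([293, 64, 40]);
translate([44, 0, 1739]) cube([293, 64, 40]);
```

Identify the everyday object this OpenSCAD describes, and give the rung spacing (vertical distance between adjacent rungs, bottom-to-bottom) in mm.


A ladder. The rung spacing is 294 mm.

Two tall 44×64 posts with 6 short bars between them — a ladder. Adjacent rungs sit at z = 269 and z = 563, so the spacing is 563 − 269 = 294 mm.


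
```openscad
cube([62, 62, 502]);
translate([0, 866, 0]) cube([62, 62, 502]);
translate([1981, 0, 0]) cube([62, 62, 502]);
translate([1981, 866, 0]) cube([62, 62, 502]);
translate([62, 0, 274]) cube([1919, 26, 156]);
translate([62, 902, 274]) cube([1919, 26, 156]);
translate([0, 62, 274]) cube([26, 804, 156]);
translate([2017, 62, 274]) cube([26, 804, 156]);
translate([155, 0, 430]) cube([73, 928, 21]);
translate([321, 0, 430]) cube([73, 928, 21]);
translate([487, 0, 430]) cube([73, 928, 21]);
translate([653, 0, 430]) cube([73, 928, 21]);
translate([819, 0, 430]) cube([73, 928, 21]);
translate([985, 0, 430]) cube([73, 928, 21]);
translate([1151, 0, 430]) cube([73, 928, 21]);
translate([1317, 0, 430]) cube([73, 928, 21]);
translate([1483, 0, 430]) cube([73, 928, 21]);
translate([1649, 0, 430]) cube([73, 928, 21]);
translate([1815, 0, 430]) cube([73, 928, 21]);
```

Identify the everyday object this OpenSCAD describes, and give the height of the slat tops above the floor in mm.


A bed frame. The slat-top height is 451 mm.

Four posts, four rails, and a row of slats — a bed frame. Slats sit on the rails at z = 274 + 156 = 430; with slat thickness 21, the top is 451 mm.


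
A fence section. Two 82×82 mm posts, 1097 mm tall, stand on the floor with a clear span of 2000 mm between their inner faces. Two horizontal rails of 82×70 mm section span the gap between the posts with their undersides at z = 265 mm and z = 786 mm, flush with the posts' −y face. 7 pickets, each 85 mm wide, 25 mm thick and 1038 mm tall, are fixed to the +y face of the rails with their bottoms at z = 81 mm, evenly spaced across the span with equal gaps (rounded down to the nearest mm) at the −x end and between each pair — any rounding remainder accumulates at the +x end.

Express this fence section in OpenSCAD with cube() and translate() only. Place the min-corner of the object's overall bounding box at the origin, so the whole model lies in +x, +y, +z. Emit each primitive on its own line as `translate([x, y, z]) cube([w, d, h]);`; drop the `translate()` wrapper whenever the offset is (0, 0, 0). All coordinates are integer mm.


cube([82, 82, 1097]);
translate([2082, 0, 0]) cube([82, 82, 1097]);
translate([82, 0, 265]) cube([2000, 82, 70]);
translate([82, 0, 786]) cube([2000, 82, 70]);
translate([257, 82, 81]) cube([85, 25, 1038]);
translate([517, 82, 81]) cube([85, 25, 1038]);
translate([777, 82, 81]) cube([85, 25, 1038]);
translate([1037, 82, 81]) cube([85, 25, 1038]);
translate([1297, 82, 81]) cube([85, 25, 1038]);
translate([1557, 82, 81]) cube([85, 25, 1038]);
translate([1817, 82, 81]) cube([85, 25, 1038]);


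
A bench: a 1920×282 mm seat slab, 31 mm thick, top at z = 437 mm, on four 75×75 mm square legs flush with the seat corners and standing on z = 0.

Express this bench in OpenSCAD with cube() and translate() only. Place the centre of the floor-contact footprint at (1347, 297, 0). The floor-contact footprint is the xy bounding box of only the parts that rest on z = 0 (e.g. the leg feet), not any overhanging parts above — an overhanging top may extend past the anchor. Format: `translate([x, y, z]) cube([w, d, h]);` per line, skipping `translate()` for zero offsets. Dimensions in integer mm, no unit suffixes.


translate([387, 156, 406]) cube([1920, 282, 31]);
translate([387, 156, 0]) cube([75, 75, 406]);
translate([387, 363, 0]) cube([75, 75, 406]);
translate([2232, 156, 0]) cube([75, 75, 406]);
translate([2232, 363, 0]) cube([75, 75, 406]);


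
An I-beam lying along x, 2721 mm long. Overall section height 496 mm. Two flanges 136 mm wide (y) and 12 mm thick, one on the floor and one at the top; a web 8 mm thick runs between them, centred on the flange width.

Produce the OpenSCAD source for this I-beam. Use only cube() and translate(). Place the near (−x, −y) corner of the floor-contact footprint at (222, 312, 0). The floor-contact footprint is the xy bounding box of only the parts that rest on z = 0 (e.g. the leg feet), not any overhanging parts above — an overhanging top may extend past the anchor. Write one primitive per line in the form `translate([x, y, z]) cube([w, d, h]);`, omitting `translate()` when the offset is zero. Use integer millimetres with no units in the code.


translate([222, 312, 0]) cube([2721, 136, 12]);
translate([222, 376, 12]) cube([2721, 8, 472]);
translate([222, 312, 484]) cube([2721, 136, 12]);


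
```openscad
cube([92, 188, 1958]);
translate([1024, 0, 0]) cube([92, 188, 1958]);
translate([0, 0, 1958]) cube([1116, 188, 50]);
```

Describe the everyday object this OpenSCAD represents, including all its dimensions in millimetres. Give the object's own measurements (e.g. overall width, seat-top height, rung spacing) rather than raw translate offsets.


A door frame. The clear opening is 932 mm wide and 1958 mm high. Two 92 mm wide jambs, 188 mm deep, stand either side of the opening from the floor to the top of the opening. A 50 mm thick head sits across the top of both jambs, spanning the full outside width of the frame.


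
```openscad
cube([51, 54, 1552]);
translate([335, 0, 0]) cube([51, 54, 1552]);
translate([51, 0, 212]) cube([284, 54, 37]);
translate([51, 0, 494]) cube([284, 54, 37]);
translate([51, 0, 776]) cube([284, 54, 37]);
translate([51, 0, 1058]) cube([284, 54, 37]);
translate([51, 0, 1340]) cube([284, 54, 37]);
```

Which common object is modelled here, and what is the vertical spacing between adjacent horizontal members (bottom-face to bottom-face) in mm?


A ladder. The rung spacing is 282 mm.

Two tall 51×54 posts with 5 short bars between them — a ladder. Adjacent rungs sit at z = 212 and z = 494, so the spacing is 494 − 212 = 282 mm.


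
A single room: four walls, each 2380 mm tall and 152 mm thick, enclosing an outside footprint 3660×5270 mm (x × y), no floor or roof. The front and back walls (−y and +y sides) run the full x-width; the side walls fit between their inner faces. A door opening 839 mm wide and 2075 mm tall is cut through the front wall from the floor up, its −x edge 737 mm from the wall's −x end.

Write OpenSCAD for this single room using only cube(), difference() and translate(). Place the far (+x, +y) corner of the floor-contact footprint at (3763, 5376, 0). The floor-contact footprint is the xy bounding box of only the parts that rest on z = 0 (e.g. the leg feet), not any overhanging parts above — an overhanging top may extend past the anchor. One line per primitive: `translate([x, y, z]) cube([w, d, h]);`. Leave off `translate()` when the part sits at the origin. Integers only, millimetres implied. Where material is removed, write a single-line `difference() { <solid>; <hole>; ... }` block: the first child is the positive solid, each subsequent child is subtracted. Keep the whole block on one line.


difference() { translate([103, 106, 0]) cube([3660, 152, 2380]); translate([840, 106, 0]) cube([839, 152, 2075]); }
translate([103, 5224, 0]) cube([3660, 152, 2380]);
translate([103, 258, 0]) cube([152, 4966, 2380]);
translate([3611, 258, 0]) cube([152, 4966, 2380]);
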